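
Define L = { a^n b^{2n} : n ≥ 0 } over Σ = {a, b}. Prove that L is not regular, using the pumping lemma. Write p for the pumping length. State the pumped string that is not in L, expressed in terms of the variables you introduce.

Assume L is regular. Let p be the pumping length given by the pumping lemma.
Choose w = a^p b^{2p}, which is in L with |w| = 3p ≥ p.
Write w = xyz as guaranteed by the lemma, with |xy| ≤ p and y is nonempty.
Because |xy| ≤ p and w begins with p copies of a, we have y = a^k with 1 ≤ k ≤ p.
Pump with i = 2: xy^2z = a^{p+k} b^{2p}. For this to lie in L we would need 2p = 2(p+k), which forces k = 0. But k ≥ 1, so xy^2z ∉ L.
This is a contradiction; hence L is not regular.

a^{p+k} b^{2p}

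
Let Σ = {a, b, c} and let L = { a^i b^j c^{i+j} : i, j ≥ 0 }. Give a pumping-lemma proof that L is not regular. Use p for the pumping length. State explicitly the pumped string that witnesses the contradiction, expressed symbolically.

Assume L is regular; let p be its pumping constant.
Take w = a^p b^p c^{2p} ∈ L (with i=j=p, i+j=2p), |w| = 4p ≥ p.
By the pumping lemma, w = xyz with |xy| ≤ p and y is nonempty.
The first p characters of w are a's, so xy (and hence y) consists only of a's. Write y = a^k, 1 ≤ k ≤ p.
Consider xy^2z = a^{p+k} b^p c^{2p}. Now the a- and b-counts sum to 2p+k, but the c-count is 2p ≠ 2p+k. So xy^2z ∉ L.
This contradicts the pumping lemma, so L is not regular.

a^{p+k} b^p c^{2p}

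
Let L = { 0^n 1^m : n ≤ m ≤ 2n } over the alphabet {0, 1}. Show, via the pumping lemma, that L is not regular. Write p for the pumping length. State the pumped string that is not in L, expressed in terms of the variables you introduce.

Suppose for contradiction that L is regular, and let p be the pumping length.
Take w = 0^p 1^p ∈ L (since p ≤ p ≤ 2p), with |w| = 2p ≥ p.
By the pumping lemma, w = xyz with |xy| ≤ p and |y| ≥ 1.
Since the first p symbols of w are all 0's and |xy| ≤ p, y lies entirely in the leading 0-block: y = 0^k for some k with 1 ≤ k ≤ p.
Pump with i = 2: xy^2z = 0^{p+k} 1^p. Now n = p+k > p = m, so the condition n ≤ m fails. Thus xy^2z ∉ L.
This is a contradiction; hence L is not regular.

0^{p+k} 1^p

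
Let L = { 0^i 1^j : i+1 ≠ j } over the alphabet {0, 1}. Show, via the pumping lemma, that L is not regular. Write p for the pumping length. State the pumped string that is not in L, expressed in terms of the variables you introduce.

Suppose for contradiction that L is regular, and let p be the pumping length.
Choose w = 0^p 1^{p+p!+1}. Since p ≠ (p+p!+1)-1 = p+p!, w ∈ L; and |w| ≥ p.
By the pumping lemma, w = xyz with |xy| ≤ p and y is nonempty.
The first p characters of w are 0's, so xy (and hence y) consists only of 0's. Write y = 0^k, 1 ≤ k ≤ p.
Since 1 ≤ k ≤ p, k divides p!; set t = 1 + p!/k. Then xy^t z has p + (p!/k)·k = p + p! copies of 0. Now the 0-count is p+p! and (1-count)-1 = (p+p!+1)-1 = p+p!, so i+1 ≠ j fails. So xy^t z = 0^{p+p!} 1^{p+p!+1} ∉ L.
This contradicts the pumping lemma, so L is not regular.

0^{p+p!} 1^{p+p!+1}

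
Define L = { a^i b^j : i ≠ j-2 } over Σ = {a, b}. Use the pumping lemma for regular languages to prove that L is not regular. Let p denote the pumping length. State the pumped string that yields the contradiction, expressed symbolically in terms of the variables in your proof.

Assume L is regular; let p be its pumping constant.
Choose w = a^p b^{p+p!+2}. Since p ≠ (p+p!+2)-2 = p+p!, w ∈ L; and |w| ≥ p.
Write w = xyz as guaranteed by the lemma, with |xy| ≤ p and y is nonempty.
Since the first p symbols of w are all a's and |xy| ≤ p, y lies entirely in the leading a-block: y = a^k for some k with 1 ≤ k ≤ p.
Since 1 ≤ k ≤ p, k divides p!; set t = 1 + p!/k. Then xy^t z has p + (p!/k)·k = p + p! copies of a. Now the a-count is p+p! and (b-count)-2 = (p+p!+2)-2 = p+p!, so i ≠ j-2 fails. So xy^t z = a^{p+p!} b^{p+p!+2} ∉ L.
This is a contradiction; hence L is not regular.

a^{p+p!} b^{p+p!+2}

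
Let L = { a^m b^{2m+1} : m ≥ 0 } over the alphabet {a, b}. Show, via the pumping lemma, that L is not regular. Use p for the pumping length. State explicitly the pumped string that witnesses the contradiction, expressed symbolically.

a^{p+k} b^{2p+1}

Assume L is regular; let p be its pumping constant.
Take w = a^p b^{2p+1}. Then w ∈ L and |w| = 3p+1 ≥ p.
The pumping lemma gives a decomposition w = xyz where |xy| ≤ p and |y| ≥ 1.
Since the first p symbols of w are all a's and |xy| ≤ p, y lies entirely in the leading a-block: y = a^k for some k with 1 ≤ k ≤ p.
Pump with i = 2: xy^2z = a^{p+k} b^{2p+1}. For this to lie in L we would need 2p+1 = 2(p+k)+1, which forces k = 0. But k ≥ 1, so xy^2z ∉ L.
This contradicts the pumping lemma, so L is not regular.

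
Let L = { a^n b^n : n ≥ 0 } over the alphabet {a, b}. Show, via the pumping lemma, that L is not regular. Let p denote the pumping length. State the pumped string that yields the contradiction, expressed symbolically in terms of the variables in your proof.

Assume L is regular; let p be its pumping constant.
Choose w = a^p b^p, which is in L with |w| = 2p ≥ p.
The pumping lemma gives a decomposition w = xyz where |xy| ≤ p and |y| ≥ 1.
The first p characters of w are a's, so xy (and hence y) consists only of a's. Write y = a^k, 1 ≤ k ≤ p.
Pump with i = 2: xy^2z = a^{p+k} b^p. For this to lie in L we would need p = p+k, which forces k = 0. But k ≥ 1, so xy^2z ∉ L.
This contradicts the pumping lemma, so L is not regular.

a^{p+k} b^p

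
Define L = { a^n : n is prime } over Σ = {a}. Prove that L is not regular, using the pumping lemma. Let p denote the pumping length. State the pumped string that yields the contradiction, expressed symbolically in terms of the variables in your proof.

a^{q(1+k)}

Assume L is regular. Let p be the pumping length given by the pumping lemma.
Let q be a prime with q ≥ p+2 (infinitely many primes exist), and take w = a^q ∈ L with |w| = q ≥ p.
Write w = xyz as guaranteed by the lemma, with |xy| ≤ p and y is nonempty.
Then y = a^k for some k with 1 ≤ k ≤ p.
Since 1 ≤ k ≤ p, |xz| = q-k. Pump with i = q+1: |xy^{q+1}z| = (q-k)+(q+1)k = q+qk = q(1+k), which is composite (both factors ≥ 2). So xy^{q+1}z = a^{q(1+k)} ∉ L.
This contradicts the pumping lemma, so L is not regular.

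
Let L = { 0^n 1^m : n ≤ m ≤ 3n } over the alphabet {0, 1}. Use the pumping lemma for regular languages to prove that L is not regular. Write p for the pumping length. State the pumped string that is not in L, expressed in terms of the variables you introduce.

Assume L is regular; let p be its pumping constant.
Take w = 0^p 1^p ∈ L (since p ≤ p ≤ 3p), with |w| = 2p ≥ p.
Write w = xyz as guaranteed by the lemma, with |xy| ≤ p and |y| ≥ 1.
Since the first p symbols of w are all 0's and |xy| ≤ p, y lies entirely in the leading 0-block: y = 0^k for some k with 1 ≤ k ≤ p.
Pump with i = 2: xy^2z = 0^{p+k} 1^p. Now n = p+k > p = m, so the condition n ≤ m fails. Thus xy^2z ∉ L.
This is a contradiction; hence L is not regular.

0^{p+k} 1^p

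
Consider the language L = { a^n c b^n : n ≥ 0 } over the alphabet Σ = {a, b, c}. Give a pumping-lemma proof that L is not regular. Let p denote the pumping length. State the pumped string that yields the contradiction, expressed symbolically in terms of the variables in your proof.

Assume L is regular; let p be its pumping constant.
Take w = a^p c b^p ∈ L with |w| = 2p+1 ≥ p.
Write w = xyz as guaranteed by the lemma, with |xy| ≤ p and |y| > 0.
Since the first p symbols of w are all a's and |xy| ≤ p, y lies entirely in the leading a-block: y = a^k for some k with 1 ≤ k ≤ p.
Pump with i = 2: xy^2z = a^{p+k} c b^p, which would require p+k = p. But k ≥ 1, so xy^2z ∉ L.
This is a contradiction; hence L is not regular.

a^{p+k} c b^p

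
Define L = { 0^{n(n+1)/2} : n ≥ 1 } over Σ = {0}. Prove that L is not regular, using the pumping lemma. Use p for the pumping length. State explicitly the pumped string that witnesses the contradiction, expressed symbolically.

Assume L is regular; let p be its pumping constant.
Take w = 0^{p(p+1)/2} ∈ L with |w| = p(p+1)/2 ≥ p.
Write w = xyz as guaranteed by the lemma, with |xy| ≤ p and y is nonempty.
Then y = 0^k for some k with 1 ≤ k ≤ p.
Pump with i = 2: xy^2z = 0^{p(p+1)/2+k}. Since 1 ≤ k ≤ p, p(p+1)/2 < p(p+1)/2+k ≤ p(p+1)/2+p < (p+1)(p+2)/2, so p(p+1)/2+k is strictly between consecutive triangular numbers. So xy^2z ∉ L.
This is a contradiction; hence L is not regular.

0^{p(p+1)/2+k}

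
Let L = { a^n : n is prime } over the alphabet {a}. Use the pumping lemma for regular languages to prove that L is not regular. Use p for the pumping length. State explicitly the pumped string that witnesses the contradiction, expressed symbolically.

a^{q(1+k)}

Assume L is regular; let p be its pumping constant.
Let q be a prime with q ≥ p+2 (infinitely many primes exist), and take w = a^q ∈ L with |w| = q ≥ p.
Write w = xyz as guaranteed by the lemma, with |xy| ≤ p and |y| > 0.
Then y = a^k for some k with 1 ≤ k ≤ p.
Since 1 ≤ k ≤ p, |xz| = q-k. Pump with i = q+1: |xy^{q+1}z| = (q-k)+(q+1)k = q+qk = q(1+k), which is composite (both factors ≥ 2). So xy^{q+1}z = a^{q(1+k)} ∉ L.
This is a contradiction; hence L is not regular.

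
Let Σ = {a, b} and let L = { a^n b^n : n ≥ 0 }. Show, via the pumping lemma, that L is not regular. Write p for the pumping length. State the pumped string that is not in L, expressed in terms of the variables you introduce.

a^{p+k} b^p

Assume L is regular; let p be its pumping constant.
Take w = a^p b^p. Then w ∈ L and |w| = 2p ≥ p.
Write w = xyz as guaranteed by the lemma, with |xy| ≤ p and |y| ≥ 1.
Since the first p symbols of w are all a's and |xy| ≤ p, y lies entirely in the leading a-block: y = a^k for some k with 1 ≤ k ≤ p.
Pump with i = 2: xy^2z = a^{p+k} b^p. For this to lie in L we would need p = p+k, which forces k = 0. But k ≥ 1, so xy^2z ∉ L.
This contradicts the pumping lemma, so L is not regular.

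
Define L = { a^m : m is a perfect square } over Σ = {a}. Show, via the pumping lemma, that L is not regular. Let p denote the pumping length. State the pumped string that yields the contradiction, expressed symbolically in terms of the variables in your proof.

a^{p²+k}

Toward a contradiction, assume L is regular with pumping length p.
Take w = a^{p²} ∈ L with |w| = p² ≥ p.
Write w = xyz as guaranteed by the lemma, with |xy| ≤ p and |y| > 0.
Then y = a^k for some k with 1 ≤ k ≤ p.
Pump with i = 2: xy^2z = a^{p²+k}. Since 1 ≤ k ≤ p, p² < p²+k ≤ p²+p < (p+1)², so p²+k lies strictly between consecutive squares and is not a perfect square. So xy^2z ∉ L.
This is a contradiction; hence L is not regular.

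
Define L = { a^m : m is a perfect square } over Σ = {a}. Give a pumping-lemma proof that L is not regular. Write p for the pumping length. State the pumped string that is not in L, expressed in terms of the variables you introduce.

Assume L is regular. Let p be the pumping length given by the pumping lemma.
Take w = a^{p²} ∈ L with |w| = p² ≥ p.
By the pumping lemma, w = xyz with |xy| ≤ p and |y| > 0.
Then y = a^k for some k with 1 ≤ k ≤ p.
Pump with i = 2: xy^2z = a^{p²+k}. Since 1 ≤ k ≤ p, p² < p²+k ≤ p²+p < (p+1)², so p²+k lies strictly between consecutive squares and is not a perfect square. So xy^2z ∉ L.
Contradiction. Therefore L is not regular.

a^{p²+k}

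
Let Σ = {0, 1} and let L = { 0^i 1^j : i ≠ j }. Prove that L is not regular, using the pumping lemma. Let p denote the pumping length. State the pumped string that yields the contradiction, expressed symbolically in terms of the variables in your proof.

0^{p+p!} 1^{p+p!}

Toward a contradiction, assume L is regular with pumping length p.
Choose w = 0^p 1^{p+p!}. Since p ≠ p+p!, w ∈ L; and |w| ≥ p.
Write w = xyz as guaranteed by the lemma, with |xy| ≤ p and |y| ≥ 1.
Since the first p symbols of w are all 0's and |xy| ≤ p, y lies entirely in the leading 0-block: y = 0^k for some k with 1 ≤ k ≤ p.
Since 1 ≤ k ≤ p, k divides p!; set t = 1 + p!/k. Then xy^t z has p + (p!/k)·k = p + p! copies of 0. Now the 0-count equals the 1-count, so i ≠ j fails. So xy^t z = 0^{p+p!} 1^{p+p!} ∉ L.
This contradicts the pumping lemma, so L is not regular.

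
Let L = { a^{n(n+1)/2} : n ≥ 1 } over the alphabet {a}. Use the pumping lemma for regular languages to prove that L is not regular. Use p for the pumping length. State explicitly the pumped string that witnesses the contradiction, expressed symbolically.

Toward a contradiction, assume L is regular with pumping length p.
Take w = a^{p(p+1)/2} ∈ L with |w| = p(p+1)/2 ≥ p.
By the pumping lemma, w = xyz with |xy| ≤ p and |y| > 0.
Then y = a^k for some k with 1 ≤ k ≤ p.
Pump with i = 2: xy^2z = a^{p(p+1)/2+k}. Since 1 ≤ k ≤ p, p(p+1)/2 < p(p+1)/2+k ≤ p(p+1)/2+p < (p+1)(p+2)/2, so p(p+1)/2+k is strictly between consecutive triangular numbers. So xy^2z ∉ L.
This is a contradiction; hence L is not regular.

a^{p(p+1)/2+k}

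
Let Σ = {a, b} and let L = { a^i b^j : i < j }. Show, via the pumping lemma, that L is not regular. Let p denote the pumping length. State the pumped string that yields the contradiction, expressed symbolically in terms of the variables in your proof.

Toward a contradiction, assume L is regular with pumping length p.
Choose w = a^p b^{p+1} ∈ L, with |w| = 2p+1 ≥ p.
Write w = xyz as guaranteed by the lemma, with |xy| ≤ p and |y| ≥ 1.
Because |xy| ≤ p and w begins with p copies of a, we have y = a^k with 1 ≤ k ≤ p.
Consider xy^2z = a^{p+k} b^{p+1}. Since k ≥ 1, the a-count p+k is at least p+1, so i < j fails; thus xy^2z ∉ L.
This is a contradiction; hence L is not regular.

a^{p+k} b^{p+1}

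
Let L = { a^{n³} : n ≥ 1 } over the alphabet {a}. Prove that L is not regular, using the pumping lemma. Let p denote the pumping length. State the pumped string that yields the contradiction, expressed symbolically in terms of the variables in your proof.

a^{p³+k}

Assume L is regular; let p be its pumping constant.
Take w = a^{p³} ∈ L with |w| = p³ ≥ p.
By the pumping lemma, w = xyz with |xy| ≤ p and y is nonempty.
Then y = a^k for some k with 1 ≤ k ≤ p.
Pump with i = 2: xy^2z = a^{p³+k}. Since 1 ≤ k ≤ p, p³ < p³+k ≤ p³+p < p³+3p²+3p+1 = (p+1)³, so p³+k is not a perfect cube. So xy^2z ∉ L.
This is a contradiction; hence L is not regular.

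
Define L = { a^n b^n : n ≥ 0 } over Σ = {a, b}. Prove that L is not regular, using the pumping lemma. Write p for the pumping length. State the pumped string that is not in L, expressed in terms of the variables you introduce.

Assume L is regular; let p be its pumping constant.
Choose w = a^p b^p, which is in L with |w| = 2p ≥ p.
The pumping lemma gives a decomposition w = xyz where |xy| ≤ p and y is nonempty.
Because |xy| ≤ p and w begins with p copies of a, we have y = a^k with 1 ≤ k ≤ p.
Pump with i = 2: xy^2z = a^{p+k} b^p. For this to lie in L we would need p = p+k, which forces k = 0. But k ≥ 1, so xy^2z ∉ L.
This contradicts the pumping lemma, so L is not regular.

a^{p+k} b^p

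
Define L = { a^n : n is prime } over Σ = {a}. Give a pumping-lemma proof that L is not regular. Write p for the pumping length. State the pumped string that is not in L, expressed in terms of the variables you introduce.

Assume L is regular. Let p be the pumping length given by the pumping lemma.
Let q be a prime with q ≥ p+2 (infinitely many primes exist), and take w = a^q ∈ L with |w| = q ≥ p.
By the pumping lemma, w = xyz with |xy| ≤ p and |y| ≥ 1.
Then y = a^k for some k with 1 ≤ k ≤ p.
Since 1 ≤ k ≤ p, |xz| = q-k. Pump with i = q+1: |xy^{q+1}z| = (q-k)+(q+1)k = q+qk = q(1+k), which is composite (both factors ≥ 2). So xy^{q+1}z = a^{q(1+k)} ∉ L.
This is a contradiction; hence L is not regular.

a^{q(1+k)}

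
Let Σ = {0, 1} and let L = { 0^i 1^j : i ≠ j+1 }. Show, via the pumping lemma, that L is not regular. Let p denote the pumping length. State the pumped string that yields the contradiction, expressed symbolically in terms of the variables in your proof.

0^{p+p!} 1^{p+p!-1}

Toward a contradiction, assume L is regular with pumping length p.
Choose w = 0^p 1^{p+p!-1}. Since p ≠ (p+p!-1)+1 = p+p!, w ∈ L; and |w| ≥ p.
Write w = xyz as guaranteed by the lemma, with |xy| ≤ p and |y| > 0.
The first p characters of w are 0's, so xy (and hence y) consists only of 0's. Write y = 0^k, 1 ≤ k ≤ p.
Since 1 ≤ k ≤ p, k divides p!; set t = 1 + p!/k. Then xy^t z has p + (p!/k)·k = p + p! copies of 0. Now the 0-count is p+p! and (1-count)+1 = (p+p!-1)+1 = p+p!, so i ≠ j+1 fails. So xy^t z = 0^{p+p!} 1^{p+p!-1} ∉ L.
Contradiction. Therefore L is not regular.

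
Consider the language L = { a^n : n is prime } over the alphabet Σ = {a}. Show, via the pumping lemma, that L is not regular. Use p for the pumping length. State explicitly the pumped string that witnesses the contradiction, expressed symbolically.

a^{q(1+k)}

Toward a contradiction, assume L is regular with pumping length p.
Let q be a prime with q ≥ p+2 (infinitely many primes exist), and take w = a^q ∈ L with |w| = q ≥ p.
By the pumping lemma, w = xyz with |xy| ≤ p and |y| > 0.
Then y = a^k for some k with 1 ≤ k ≤ p.
Since 1 ≤ k ≤ p, |xz| = q-k. Pump with i = q+1: |xy^{q+1}z| = (q-k)+(q+1)k = q+qk = q(1+k), which is composite (both factors ≥ 2). So xy^{q+1}z = a^{q(1+k)} ∉ L.
This is a contradiction; hence L is not regular.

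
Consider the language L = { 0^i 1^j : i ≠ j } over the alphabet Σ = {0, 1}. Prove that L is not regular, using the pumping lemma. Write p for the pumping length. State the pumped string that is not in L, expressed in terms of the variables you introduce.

Assume L is regular; let p be its pumping constant.
Choose w = 0^p 1^{p+p!}. Since p ≠ p+p!, w ∈ L; and |w| ≥ p.
The pumping lemma gives a decomposition w = xyz where |xy| ≤ p and |y| > 0.
The first p characters of w are 0's, so xy (and hence y) consists only of 0's. Write y = 0^k, 1 ≤ k ≤ p.
Since 1 ≤ k ≤ p, k divides p!; set t = 1 + p!/k. Then xy^t z has p + (p!/k)·k = p + p! copies of 0. Now the 0-count equals the 1-count, so i ≠ j fails. So xy^t z = 0^{p+p!} 1^{p+p!} ∉ L.
This is a contradiction; hence L is not regular.

0^{p+p!} 1^{p+p!}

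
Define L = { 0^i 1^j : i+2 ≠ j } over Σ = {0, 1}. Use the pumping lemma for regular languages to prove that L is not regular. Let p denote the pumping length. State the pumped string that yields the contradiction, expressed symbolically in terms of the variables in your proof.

Toward a contradiction, assume L is regular with pumping length p.
Choose w = 0^p 1^{p+p!+2}. Since p ≠ (p+p!+2)-2 = p+p!, w ∈ L; and |w| ≥ p.
By the pumping lemma, w = xyz with |xy| ≤ p and y is nonempty.
Since the first p symbols of w are all 0's and |xy| ≤ p, y lies entirely in the leading 0-block: y = 0^k for some k with 1 ≤ k ≤ p.
Since 1 ≤ k ≤ p, k divides p!; set t = 1 + p!/k. Then xy^t z has p + (p!/k)·k = p + p! copies of 0. Now the 0-count is p+p! and (1-count)-2 = (p+p!+2)-2 = p+p!, so i+2 ≠ j fails. So xy^t z = 0^{p+p!} 1^{p+p!+2} ∉ L.
This contradicts the pumping lemma, so L is not regular.

0^{p+p!} 1^{p+p!+2}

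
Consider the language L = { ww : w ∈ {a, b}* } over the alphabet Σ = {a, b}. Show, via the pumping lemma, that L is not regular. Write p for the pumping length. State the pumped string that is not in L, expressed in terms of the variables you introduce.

Toward a contradiction, assume L is regular with pumping length p.
Take w = a^p b^p a^p b^p = uu where u = a^pb^p; then w ∈ L and |w| = 4p ≥ p.
Write w = xyz as guaranteed by the lemma, with |xy| ≤ p and |y| > 0.
Since the first p symbols of w are all a's and |xy| ≤ p, y lies entirely in the leading a-block: y = a^k for some k with 1 ≤ k ≤ p.
Pump with i = 2: xy^2z = a^{p+k} b^p a^p b^p, of length 4p+k. Suppose this equals vv. The string starts with a and ends with b, so v does too; thus the boundary between the two copies of v is a b→a transition. There is exactly one such transition, at position 2p+k, so |v| = 2p+k and |vv| = 4p+2k ≠ 4p+k since k ≥ 1. So xy^2z ∉ L.
This is a contradiction; hence L is not regular.

a^{p+k} b^p a^p b^p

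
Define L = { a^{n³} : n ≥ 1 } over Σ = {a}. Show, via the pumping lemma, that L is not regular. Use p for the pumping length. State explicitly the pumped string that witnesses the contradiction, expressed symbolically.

Assume L is regular; let p be its pumping constant.
Take w = a^{p³} ∈ L with |w| = p³ ≥ p.
Write w = xyz as guaranteed by the lemma, with |xy| ≤ p and |y| ≥ 1.
Then y = a^k for some k with 1 ≤ k ≤ p.
Pump with i = 2: xy^2z = a^{p³+k}. Since 1 ≤ k ≤ p, p³ < p³+k ≤ p³+p < p³+3p²+3p+1 = (p+1)³, so p³+k is not a perfect cube. So xy^2z ∉ L.
Contradiction. Therefore L is not regular.

a^{p³+k}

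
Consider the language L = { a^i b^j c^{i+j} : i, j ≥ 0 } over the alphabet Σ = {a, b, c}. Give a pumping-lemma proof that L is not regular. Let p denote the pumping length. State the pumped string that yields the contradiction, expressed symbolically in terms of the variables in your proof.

a^{p+k} b^p c^{2p}

Toward a contradiction, assume L is regular with pumping length p.
Take w = a^p b^p c^{2p} ∈ L (with i=j=p, i+j=2p), |w| = 4p ≥ p.
Write w = xyz as guaranteed by the lemma, with |xy| ≤ p and y is nonempty.
The first p characters of w are a's, so xy (and hence y) consists only of a's. Write y = a^k, 1 ≤ k ≤ p.
Consider xy^2z = a^{p+k} b^p c^{2p}. Now the a- and b-counts sum to 2p+k, but the c-count is 2p ≠ 2p+k. So xy^2z ∉ L.
This contradicts the pumping lemma, so L is not regular.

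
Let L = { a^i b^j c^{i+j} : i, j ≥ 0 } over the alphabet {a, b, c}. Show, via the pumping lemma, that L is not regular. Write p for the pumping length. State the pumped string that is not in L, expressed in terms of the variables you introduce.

a^{p+k} b^p c^{2p}

Assume L is regular. Let p be the pumping length given by the pumping lemma.
Take w = a^p b^p c^{2p} ∈ L (with i=j=p, i+j=2p), |w| = 4p ≥ p.
By the pumping lemma, w = xyz with |xy| ≤ p and |y| ≥ 1.
Since the first p symbols of w are all a's and |xy| ≤ p, y lies entirely in the leading a-block: y = a^k for some k with 1 ≤ k ≤ p.
Consider xy^2z = a^{p+k} b^p c^{2p}. Now the a- and b-counts sum to 2p+k, but the c-count is 2p ≠ 2p+k. So xy^2z ∉ L.
This contradicts the pumping lemma, so L is not regular.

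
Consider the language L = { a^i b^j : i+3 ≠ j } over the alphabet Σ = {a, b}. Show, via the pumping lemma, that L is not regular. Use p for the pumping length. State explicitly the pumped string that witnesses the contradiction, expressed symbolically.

Suppose for contradiction that L is regular, and let p be the pumping length.
Choose w = a^p b^{p+p!+3}. Since p ≠ (p+p!+3)-3 = p+p!, w ∈ L; and |w| ≥ p.
Write w = xyz as guaranteed by the lemma, with |xy| ≤ p and y is nonempty.
Since the first p symbols of w are all a's and |xy| ≤ p, y lies entirely in the leading a-block: y = a^k for some k with 1 ≤ k ≤ p.
Since 1 ≤ k ≤ p, k divides p!; set t = 1 + p!/k. Then xy^t z has p + (p!/k)·k = p + p! copies of a. Now the a-count is p+p! and (b-count)-3 = (p+p!+3)-3 = p+p!, so i+3 ≠ j fails. So xy^t z = a^{p+p!} b^{p+p!+3} ∉ L.
This is a contradiction; hence L is not regular.

a^{p+p!} b^{p+p!+3}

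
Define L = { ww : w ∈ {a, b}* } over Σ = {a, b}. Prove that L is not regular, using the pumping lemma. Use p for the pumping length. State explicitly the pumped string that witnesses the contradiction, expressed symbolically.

Assume L is regular. Let p be the pumping length given by the pumping lemma.
Take w = a^p b^p a^p b^p = uu where u = a^pb^p; then w ∈ L and |w| = 4p ≥ p.
The pumping lemma gives a decomposition w = xyz where |xy| ≤ p and |y| > 0.
Because |xy| ≤ p and w begins with p copies of a, we have y = a^k with 1 ≤ k ≤ p.
Pump with i = 2: xy^2z = a^{p+k} b^p a^p b^p, of length 4p+k. Suppose this equals vv. The string starts with a and ends with b, so v does too; thus the boundary between the two copies of v is a b→a transition. There is exactly one such transition, at position 2p+k, so |v| = 2p+k and |vv| = 4p+2k ≠ 4p+k since k ≥ 1. So xy^2z ∉ L.
Contradiction. Therefore L is not regular.

a^{p+k} b^p a^p b^p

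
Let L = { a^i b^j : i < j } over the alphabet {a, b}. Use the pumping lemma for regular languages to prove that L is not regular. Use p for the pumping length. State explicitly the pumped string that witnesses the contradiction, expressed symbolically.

a^{p+k} b^{p+1}

Toward a contradiction, assume L is regular with pumping length p.
Choose w = a^p b^{p+1} ∈ L, with |w| = 2p+1 ≥ p.
Write w = xyz as guaranteed by the lemma, with |xy| ≤ p and y is nonempty.
Since the first p symbols of w are all a's and |xy| ≤ p, y lies entirely in the leading a-block: y = a^k for some k with 1 ≤ k ≤ p.
Consider xy^2z = a^{p+k} b^{p+1}. Since k ≥ 1, the a-count p+k is at least p+1, so i < j fails; thus xy^2z ∉ L.
This contradicts the pumping lemma, so L is not regular.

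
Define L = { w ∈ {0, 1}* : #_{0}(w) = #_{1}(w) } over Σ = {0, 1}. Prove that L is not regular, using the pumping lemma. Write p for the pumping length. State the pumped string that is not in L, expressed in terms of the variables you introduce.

Suppose for contradiction that L is regular, and let p be the pumping length.
Choose w = 0^p 1^p ∈ L with |w| = 2p ≥ p.
The pumping lemma gives a decomposition w = xyz where |xy| ≤ p and |y| > 0.
Because |xy| ≤ p and w begins with p copies of 0, we have y = 0^k with 1 ≤ k ≤ p.
Pump with i = 2: xy^2z = 0^{p+k} 1^p has p+k occurrences of 0 but only p of 1. Since k ≥ 1 the counts differ, so xy^2z ∉ L.
Contradiction. Therefore L is not regular.

0^{p+k} 1^p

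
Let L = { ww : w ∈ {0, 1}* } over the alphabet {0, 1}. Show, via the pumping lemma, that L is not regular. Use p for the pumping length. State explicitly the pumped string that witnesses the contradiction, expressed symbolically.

Suppose for contradiction that L is regular, and let p be the pumping length.
Take w = 0^p 1^p 0^p 1^p = uu where u = 0^p1^p; then w ∈ L and |w| = 4p ≥ p.
Write w = xyz as guaranteed by the lemma, with |xy| ≤ p and y is nonempty.
The first p characters of w are 0's, so xy (and hence y) consists only of 0's. Write y = 0^k, 1 ≤ k ≤ p.
Pump with i = 2: xy^2z = 0^{p+k} 1^p 0^p 1^p, of length 4p+k. Suppose this equals vv. The string starts with 0 and ends with 1, so v does too; thus the boundary between the two copies of v is a 1→0 transition. There is exactly one such transition, at position 2p+k, so |v| = 2p+k and |vv| = 4p+2k ≠ 4p+k since k ≥ 1. So xy^2z ∉ L.
This is a contradiction; hence L is not regular.

0^{p+k} 1^p 0^p 1^p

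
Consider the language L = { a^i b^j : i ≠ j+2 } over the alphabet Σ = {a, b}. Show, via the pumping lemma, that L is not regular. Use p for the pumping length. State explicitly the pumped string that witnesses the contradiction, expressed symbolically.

a^{p+p!} b^{p+p!-2}

Suppose for contradiction that L is regular, and let p be the pumping length.
Choose w = a^p b^{p+p!-2}. Since p ≠ (p+p!-2)+2 = p+p!, w ∈ L; and |w| ≥ p.
By the pumping lemma, w = xyz with |xy| ≤ p and |y| > 0.
Since the first p symbols of w are all a's and |xy| ≤ p, y lies entirely in the leading a-block: y = a^k for some k with 1 ≤ k ≤ p.
Since 1 ≤ k ≤ p, k divides p!; set t = 1 + p!/k. Then xy^t z has p + (p!/k)·k = p + p! copies of a. Now the a-count is p+p! and (b-count)+2 = (p+p!-2)+2 = p+p!, so i ≠ j+2 fails. So xy^t z = a^{p+p!} b^{p+p!-2} ∉ L.
Contradiction. Therefore L is not regular.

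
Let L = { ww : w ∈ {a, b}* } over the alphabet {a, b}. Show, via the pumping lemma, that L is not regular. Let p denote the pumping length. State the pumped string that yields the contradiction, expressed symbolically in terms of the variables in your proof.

Assume L is regular. Let p be the pumping length given by the pumping lemma.
Take w = a^p b^p a^p b^p = uu where u = a^pb^p; then w ∈ L and |w| = 4p ≥ p.
The pumping lemma gives a decomposition w = xyz where |xy| ≤ p and y is nonempty.
The first p characters of w are a's, so xy (and hence y) consists only of a's. Write y = a^k, 1 ≤ k ≤ p.
Pump with i = 2: xy^2z = a^{p+k} b^p a^p b^p, of length 4p+k. Suppose this equals vv. The string starts with a and ends with b, so v does too; thus the boundary between the two copies of v is a b→a transition. There is exactly one such transition, at position 2p+k, so |v| = 2p+k and |vv| = 4p+2k ≠ 4p+k since k ≥ 1. So xy^2z ∉ L.
This is a contradiction; hence L is not regular.

a^{p+k} b^p a^p b^p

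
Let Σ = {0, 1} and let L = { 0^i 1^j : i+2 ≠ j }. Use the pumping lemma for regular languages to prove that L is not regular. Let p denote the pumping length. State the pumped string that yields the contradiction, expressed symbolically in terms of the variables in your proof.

0^{p+p!} 1^{p+p!+2}

Assume L is regular. Let p be the pumping length given by the pumping lemma.
Choose w = 0^p 1^{p+p!+2}. Since p ≠ (p+p!+2)-2 = p+p!, w ∈ L; and |w| ≥ p.
Write w = xyz as guaranteed by the lemma, with |xy| ≤ p and y is nonempty.
Because |xy| ≤ p and w begins with p copies of 0, we have y = 0^k with 1 ≤ k ≤ p.
Since 1 ≤ k ≤ p, k divides p!; set t = 1 + p!/k. Then xy^t z has p + (p!/k)·k = p + p! copies of 0. Now the 0-count is p+p! and (1-count)-2 = (p+p!+2)-2 = p+p!, so i+2 ≠ j fails. So xy^t z = 0^{p+p!} 1^{p+p!+2} ∉ L.
This is a contradiction; hence L is not regular.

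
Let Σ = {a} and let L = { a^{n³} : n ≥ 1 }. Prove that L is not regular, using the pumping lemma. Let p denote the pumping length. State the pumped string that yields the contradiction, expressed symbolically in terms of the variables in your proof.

Assume L is regular; let p be its pumping constant.
Take w = a^{p³} ∈ L with |w| = p³ ≥ p.
Write w = xyz as guaranteed by the lemma, with |xy| ≤ p and |y| ≥ 1.
Then y = a^k for some k with 1 ≤ k ≤ p.
Pump with i = 2: xy^2z = a^{p³+k}. Since 1 ≤ k ≤ p, p³ < p³+k ≤ p³+p < p³+3p²+3p+1 = (p+1)³, so p³+k is not a perfect cube. So xy^2z ∉ L.
Contradiction. Therefore L is not regular.

a^{p³+k}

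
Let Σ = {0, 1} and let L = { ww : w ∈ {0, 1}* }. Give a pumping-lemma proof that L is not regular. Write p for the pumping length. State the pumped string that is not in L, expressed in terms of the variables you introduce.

Assume L is regular; let p be its pumping constant.
Take w = 0^p 1^p 0^p 1^p = uu where u = 0^p1^p; then w ∈ L and |w| = 4p ≥ p.
By the pumping lemma, w = xyz with |xy| ≤ p and y is nonempty.
The first p characters of w are 0's, so xy (and hence y) consists only of 0's. Write y = 0^k, 1 ≤ k ≤ p.
Pump with i = 2: xy^2z = 0^{p+k} 1^p 0^p 1^p, of length 4p+k. Suppose this equals vv. The string starts with 0 and ends with 1, so v does too; thus the boundary between the two copies of v is a 1→0 transition. There is exactly one such transition, at position 2p+k, so |v| = 2p+k and |vv| = 4p+2k ≠ 4p+k since k ≥ 1. So xy^2z ∉ L.
Contradiction. Therefore L is not regular.

0^{p+k} 1^p 0^p 1^p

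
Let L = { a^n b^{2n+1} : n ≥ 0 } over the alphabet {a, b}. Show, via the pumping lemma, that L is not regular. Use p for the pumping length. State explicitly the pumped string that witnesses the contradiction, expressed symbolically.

Assume L is regular. Let p be the pumping length given by the pumping lemma.
Take w = a^p b^{2p+1}. Then w ∈ L and |w| = 3p+1 ≥ p.
Write w = xyz as guaranteed by the lemma, with |xy| ≤ p and |y| > 0.
Because |xy| ≤ p and w begins with p copies of a, we have y = a^k with 1 ≤ k ≤ p.
Pump with i = 2: xy^2z = a^{p+k} b^{2p+1}. For this to lie in L we would need 2p+1 = 2(p+k)+1, which forces k = 0. But k ≥ 1, so xy^2z ∉ L.
This is a contradiction; hence L is not regular.

a^{p+k} b^{2p+1}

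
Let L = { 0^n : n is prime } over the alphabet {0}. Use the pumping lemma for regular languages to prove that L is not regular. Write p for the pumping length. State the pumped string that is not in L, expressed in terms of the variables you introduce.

Toward a contradiction, assume L is regular with pumping length p.
Let q be a prime with q ≥ p+2 (infinitely many primes exist), and take w = 0^q ∈ L with |w| = q ≥ p.
The pumping lemma gives a decomposition w = xyz where |xy| ≤ p and |y| ≥ 1.
Then y = 0^k for some k with 1 ≤ k ≤ p.
Since 1 ≤ k ≤ p, |xz| = q-k. Pump with i = q+1: |xy^{q+1}z| = (q-k)+(q+1)k = q+qk = q(1+k), which is composite (both factors ≥ 2). So xy^{q+1}z = 0^{q(1+k)} ∉ L.
Contradiction. Therefore L is not regular.

0^{q(1+k)}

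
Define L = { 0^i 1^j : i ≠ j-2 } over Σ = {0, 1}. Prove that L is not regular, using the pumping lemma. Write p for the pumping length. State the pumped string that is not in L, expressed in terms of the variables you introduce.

Assume L is regular. Let p be the pumping length given by the pumping lemma.
Choose w = 0^p 1^{p+p!+2}. Since p ≠ (p+p!+2)-2 = p+p!, w ∈ L; and |w| ≥ p.
By the pumping lemma, w = xyz with |xy| ≤ p and |y| ≥ 1.
Since the first p symbols of w are all 0's and |xy| ≤ p, y lies entirely in the leading 0-block: y = 0^k for some k with 1 ≤ k ≤ p.
Since 1 ≤ k ≤ p, k divides p!; set t = 1 + p!/k. Then xy^t z has p + (p!/k)·k = p + p! copies of 0. Now the 0-count is p+p! and (1-count)-2 = (p+p!+2)-2 = p+p!, so i ≠ j-2 fails. So xy^t z = 0^{p+p!} 1^{p+p!+2} ∉ L.
Contradiction. Therefore L is not regular.

0^{p+p!} 1^{p+p!+2}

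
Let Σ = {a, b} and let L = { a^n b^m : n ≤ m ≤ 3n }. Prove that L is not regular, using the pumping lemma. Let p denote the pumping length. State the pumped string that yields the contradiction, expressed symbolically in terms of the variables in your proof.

a^{p+k} b^p

Assume L is regular. Let p be the pumping length given by the pumping lemma.
Take w = a^p b^p ∈ L (since p ≤ p ≤ 3p), with |w| = 2p ≥ p.
The pumping lemma gives a decomposition w = xyz where |xy| ≤ p and |y| ≥ 1.
Since the first p symbols of w are all a's and |xy| ≤ p, y lies entirely in the leading a-block: y = a^k for some k with 1 ≤ k ≤ p.
Pump with i = 2: xy^2z = a^{p+k} b^p. Now n = p+k > p = m, so the condition n ≤ m fails. Thus xy^2z ∉ L.
Contradiction. Therefore L is not regular.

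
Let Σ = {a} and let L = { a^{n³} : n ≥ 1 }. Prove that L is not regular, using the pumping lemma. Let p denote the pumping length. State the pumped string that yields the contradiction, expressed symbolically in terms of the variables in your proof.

a^{p³+k}

Suppose for contradiction that L is regular, and let p be the pumping length.
Take w = a^{p³} ∈ L with |w| = p³ ≥ p.
By the pumping lemma, w = xyz with |xy| ≤ p and |y| > 0.
Then y = a^k for some k with 1 ≤ k ≤ p.
Pump with i = 2: xy^2z = a^{p³+k}. Since 1 ≤ k ≤ p, p³ < p³+k ≤ p³+p < p³+3p²+3p+1 = (p+1)³, so p³+k is not a perfect cube. So xy^2z ∉ L.
This contradicts the pumping lemma, so L is not regular.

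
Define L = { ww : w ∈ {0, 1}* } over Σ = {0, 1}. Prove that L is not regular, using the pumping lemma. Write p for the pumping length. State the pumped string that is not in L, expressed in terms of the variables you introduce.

Assume L is regular; let p be its pumping constant.
Take w = 0^p 1^p 0^p 1^p = uu where u = 0^p1^p; then w ∈ L and |w| = 4p ≥ p.
By the pumping lemma, w = xyz with |xy| ≤ p and |y| ≥ 1.
Because |xy| ≤ p and w begins with p copies of 0, we have y = 0^k with 1 ≤ k ≤ p.
Pump with i = 2: xy^2z = 0^{p+k} 1^p 0^p 1^p, of length 4p+k. Suppose this equals vv. The string starts with 0 and ends with 1, so v does too; thus the boundary between the two copies of v is a 1→0 transition. There is exactly one such transition, at position 2p+k, so |v| = 2p+k and |vv| = 4p+2k ≠ 4p+k since k ≥ 1. So xy^2z ∉ L.
This is a contradiction; hence L is not regular.

0^{p+k} 1^p 0^p 1^p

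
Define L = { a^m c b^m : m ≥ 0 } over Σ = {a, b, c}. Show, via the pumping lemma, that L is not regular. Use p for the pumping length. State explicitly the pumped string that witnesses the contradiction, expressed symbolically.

a^{p+k} c b^p

Suppose for contradiction that L is regular, and let p be the pumping length.
Take w = a^p c b^p ∈ L with |w| = 2p+1 ≥ p.
The pumping lemma gives a decomposition w = xyz where |xy| ≤ p and y is nonempty.
Because |xy| ≤ p and w begins with p copies of a, we have y = a^k with 1 ≤ k ≤ p.
Pump with i = 2: xy^2z = a^{p+k} c b^p, which would require p+k = p. But k ≥ 1, so xy^2z ∉ L.
This contradicts the pumping lemma, so L is not regular.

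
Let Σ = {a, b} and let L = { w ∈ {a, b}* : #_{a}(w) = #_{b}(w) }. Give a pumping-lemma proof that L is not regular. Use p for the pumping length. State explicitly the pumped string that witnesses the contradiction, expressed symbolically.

a^{p+k} b^p

Assume L is regular; let p be its pumping constant.
Choose w = a^p b^p ∈ L with |w| = 2p ≥ p.
By the pumping lemma, w = xyz with |xy| ≤ p and |y| > 0.
Because |xy| ≤ p and w begins with p copies of a, we have y = a^k with 1 ≤ k ≤ p.
Pump with i = 2: xy^2z = a^{p+k} b^p has p+k occurrences of a but only p of b. Since k ≥ 1 the counts differ, so xy^2z ∉ L.
Contradiction. Therefore L is not regular.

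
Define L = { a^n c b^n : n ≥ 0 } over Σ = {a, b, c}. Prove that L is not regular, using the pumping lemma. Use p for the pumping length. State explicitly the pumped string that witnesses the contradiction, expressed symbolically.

a^{p+k} c b^p

Assume L is regular. Let p be the pumping length given by the pumping lemma.
Take w = a^p c b^p ∈ L with |w| = 2p+1 ≥ p.
Write w = xyz as guaranteed by the lemma, with |xy| ≤ p and y is nonempty.
Since the first p symbols of w are all a's and |xy| ≤ p, y lies entirely in the leading a-block: y = a^k for some k with 1 ≤ k ≤ p.
Pump with i = 2: xy^2z = a^{p+k} c b^p, which would require p+k = p. But k ≥ 1, so xy^2z ∉ L.
This is a contradiction; hence L is not regular.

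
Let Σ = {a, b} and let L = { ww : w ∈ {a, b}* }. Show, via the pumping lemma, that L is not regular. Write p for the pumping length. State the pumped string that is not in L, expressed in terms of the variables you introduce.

a^{p+k} b^p a^p b^p

Assume L is regular; let p be its pumping constant.
Take w = a^p b^p a^p b^p = uu where u = a^pb^p; then w ∈ L and |w| = 4p ≥ p.
By the pumping lemma, w = xyz with |xy| ≤ p and y is nonempty.
The first p characters of w are a's, so xy (and hence y) consists only of a's. Write y = a^k, 1 ≤ k ≤ p.
Pump with i = 2: xy^2z = a^{p+k} b^p a^p b^p, of length 4p+k. Suppose this equals vv. The string starts with a and ends with b, so v does too; thus the boundary between the two copies of v is a b→a transition. There is exactly one such transition, at position 2p+k, so |v| = 2p+k and |vv| = 4p+2k ≠ 4p+k since k ≥ 1. So xy^2z ∉ L.
This contradicts the pumping lemma, so L is not regular.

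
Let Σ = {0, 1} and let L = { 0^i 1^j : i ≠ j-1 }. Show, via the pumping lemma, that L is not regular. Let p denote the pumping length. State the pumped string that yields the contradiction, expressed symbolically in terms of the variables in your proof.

Assume L is regular; let p be its pumping constant.
Choose w = 0^p 1^{p+p!+1}. Since p ≠ (p+p!+1)-1 = p+p!, w ∈ L; and |w| ≥ p.
By the pumping lemma, w = xyz with |xy| ≤ p and |y| ≥ 1.
The first p characters of w are 0's, so xy (and hence y) consists only of 0's. Write y = 0^k, 1 ≤ k ≤ p.
Since 1 ≤ k ≤ p, k divides p!; set t = 1 + p!/k. Then xy^t z has p + (p!/k)·k = p + p! copies of 0. Now the 0-count is p+p! and (1-count)-1 = (p+p!+1)-1 = p+p!, so i ≠ j-1 fails. So xy^t z = 0^{p+p!} 1^{p+p!+1} ∉ L.
This is a contradiction; hence L is not regular.

0^{p+p!} 1^{p+p!+1}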